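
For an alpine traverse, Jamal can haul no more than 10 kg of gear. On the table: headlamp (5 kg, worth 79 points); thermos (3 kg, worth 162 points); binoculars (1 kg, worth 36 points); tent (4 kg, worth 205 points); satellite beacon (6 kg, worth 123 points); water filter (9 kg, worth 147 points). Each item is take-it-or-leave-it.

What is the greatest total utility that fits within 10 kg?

Ranking by ratio (utility/kg): thermos 54.00, tent 51.25, binoculars 36.00.
Thermos + binoculars + tent uses 8 of the 10 kg and totals 403.
An exhaustive check of the 64 subsets confirms 403.

403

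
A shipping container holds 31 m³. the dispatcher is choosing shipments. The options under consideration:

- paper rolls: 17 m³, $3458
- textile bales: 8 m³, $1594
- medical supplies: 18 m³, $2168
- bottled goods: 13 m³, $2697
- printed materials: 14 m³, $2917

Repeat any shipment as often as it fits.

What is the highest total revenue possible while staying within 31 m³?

6375

Ranking by ratio (revenue/m³): printed materials 208.36, bottled goods 207.46, paper rolls 203.41, textile bales 199.25.
Greedy by ratio would take 2×printed materials: 28 m³ used, total 5834.
Replace printed materials with paper rolls: the trade gains 541 net, giving 6375 at 31 m³.
That's the maximum — no swap from here does better than 6375.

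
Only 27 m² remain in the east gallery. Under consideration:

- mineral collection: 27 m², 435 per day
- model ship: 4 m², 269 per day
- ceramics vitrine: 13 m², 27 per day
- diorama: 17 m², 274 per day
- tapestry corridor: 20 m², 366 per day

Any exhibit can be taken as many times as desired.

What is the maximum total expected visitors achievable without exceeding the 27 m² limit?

Taking 6×model ship: 24 m² used, 1614 in expected visitors.
No other feasible combination exceeds 1614.

1614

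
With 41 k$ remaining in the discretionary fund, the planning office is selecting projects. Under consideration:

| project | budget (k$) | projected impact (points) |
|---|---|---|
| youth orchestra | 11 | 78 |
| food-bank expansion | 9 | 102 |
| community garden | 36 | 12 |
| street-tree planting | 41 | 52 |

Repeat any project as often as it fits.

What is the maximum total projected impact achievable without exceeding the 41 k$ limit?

The ratio ordering already packs tightly: 4×food-bank expansion, 36 k$, 408.

408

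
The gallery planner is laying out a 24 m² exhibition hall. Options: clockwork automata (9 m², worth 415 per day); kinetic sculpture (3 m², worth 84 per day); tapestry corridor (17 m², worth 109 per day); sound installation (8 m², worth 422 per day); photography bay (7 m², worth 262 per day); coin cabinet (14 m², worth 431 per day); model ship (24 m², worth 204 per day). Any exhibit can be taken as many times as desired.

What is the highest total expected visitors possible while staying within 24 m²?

Ranking by ratio (expected visitors/m²): sound installation 52.75, clockwork automata 46.11, photography bay 37.43.
Taking 3×sound installation: 24 m² used, 1266 in expected visitors.
Every other selection either busts 24 m² or fails to beat 1266.

1266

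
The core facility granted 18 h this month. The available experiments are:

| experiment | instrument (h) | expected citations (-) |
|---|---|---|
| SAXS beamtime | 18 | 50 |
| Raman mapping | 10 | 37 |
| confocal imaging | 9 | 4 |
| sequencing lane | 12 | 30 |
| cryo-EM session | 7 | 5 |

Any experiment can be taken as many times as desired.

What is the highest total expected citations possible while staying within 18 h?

50

Taking the top-ratio experiments first gives Raman mapping + cryo-EM session for 42 (17 h).
Dropping Raman mapping and cryo-EM session frees 17 h; slotting in SAXS beamtime (18 h) lifts the total to 50 at 18 h.
Nothing else within 18 h beats 50.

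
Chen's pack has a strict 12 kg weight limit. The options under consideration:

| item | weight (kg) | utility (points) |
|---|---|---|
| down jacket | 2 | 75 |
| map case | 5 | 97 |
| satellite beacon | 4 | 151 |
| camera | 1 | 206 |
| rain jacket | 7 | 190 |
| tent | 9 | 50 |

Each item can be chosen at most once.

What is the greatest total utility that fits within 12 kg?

A density-first pass picks down jacket + map case + satellite beacon + camera — 529 at 12 kg.
Dropping down jacket and map case frees 7 kg; slotting in rain jacket (7 kg) lifts the total to 547 at 12 kg.
Runner-up down jacket + map case + satellite beacon + camera tops out at 529.

547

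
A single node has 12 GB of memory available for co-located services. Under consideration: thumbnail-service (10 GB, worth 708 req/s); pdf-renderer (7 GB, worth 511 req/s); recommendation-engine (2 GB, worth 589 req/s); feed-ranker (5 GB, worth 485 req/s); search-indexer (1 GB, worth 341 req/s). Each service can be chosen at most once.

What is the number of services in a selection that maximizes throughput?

The maximum throughput within 12 GB is 1441.
One optimal bundle: pdf-renderer + recommendation-engine + search-indexer (10 GB).
All optima have 3 services.

3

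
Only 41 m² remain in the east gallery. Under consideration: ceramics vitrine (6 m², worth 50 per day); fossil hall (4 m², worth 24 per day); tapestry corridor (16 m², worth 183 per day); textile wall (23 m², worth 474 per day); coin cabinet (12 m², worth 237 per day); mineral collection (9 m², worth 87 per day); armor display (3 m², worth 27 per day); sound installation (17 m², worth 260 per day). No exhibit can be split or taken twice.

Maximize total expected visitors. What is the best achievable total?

Greedy by ratio would take textile wall + coin cabinet + armor display: 38 m² used, total 738.
The 3 m² tied up in armor display is better spent on ceramics vitrine — total rises to 761 (41 m²).
Every other selection either busts 41 m² or fails to beat 761.

761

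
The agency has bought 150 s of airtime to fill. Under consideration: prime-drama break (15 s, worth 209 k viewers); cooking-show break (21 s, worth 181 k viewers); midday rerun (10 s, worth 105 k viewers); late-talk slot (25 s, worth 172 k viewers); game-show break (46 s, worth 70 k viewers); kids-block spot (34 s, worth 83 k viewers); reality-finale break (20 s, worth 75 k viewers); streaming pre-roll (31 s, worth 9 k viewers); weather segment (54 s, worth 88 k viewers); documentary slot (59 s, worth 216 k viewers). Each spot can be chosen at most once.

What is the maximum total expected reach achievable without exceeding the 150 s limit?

The ratio ordering already packs tightly: prime-drama break + cooking-show break + midday rerun + late-talk slot + reality-finale break + documentary slot, 150 s, 958.
Nothing else within 150 s beats 958.

958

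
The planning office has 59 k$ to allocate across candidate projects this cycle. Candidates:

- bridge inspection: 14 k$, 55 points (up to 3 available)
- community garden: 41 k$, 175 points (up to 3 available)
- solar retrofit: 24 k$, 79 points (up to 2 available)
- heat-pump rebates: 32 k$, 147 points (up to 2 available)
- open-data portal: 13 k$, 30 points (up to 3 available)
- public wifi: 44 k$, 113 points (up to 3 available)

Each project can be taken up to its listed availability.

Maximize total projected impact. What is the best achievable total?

232

Density check — heat-pump rebates 4.59, community garden 4.27, bridge inspection 3.93, solar retrofit 3.29 are the best per k$.
The ratio ordering already packs tightly: bridge inspection + heat-pump rebates + open-data portal, 59 k$, 232.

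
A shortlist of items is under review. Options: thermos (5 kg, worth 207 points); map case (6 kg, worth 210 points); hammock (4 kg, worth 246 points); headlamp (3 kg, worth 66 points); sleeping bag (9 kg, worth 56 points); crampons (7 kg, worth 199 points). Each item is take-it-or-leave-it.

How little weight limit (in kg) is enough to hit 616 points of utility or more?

Minimise kg subject to total utility ≥ 616.
thermos + map case + hammock reaches 663 using 15 kg.
Any bundle with less than 15 kg falls short of 616.

15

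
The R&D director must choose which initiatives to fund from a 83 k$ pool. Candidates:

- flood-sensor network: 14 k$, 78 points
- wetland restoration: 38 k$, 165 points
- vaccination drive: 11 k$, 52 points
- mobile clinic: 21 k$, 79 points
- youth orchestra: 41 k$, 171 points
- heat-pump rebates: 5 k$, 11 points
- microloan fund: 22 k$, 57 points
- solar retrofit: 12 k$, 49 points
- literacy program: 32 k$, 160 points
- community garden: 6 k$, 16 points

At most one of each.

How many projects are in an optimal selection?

5

The maximum projected impact within 83 k$ is 380.
One optimal bundle: flood-sensor network + vaccination drive + mobile clinic + heat-pump rebates + literacy program (83 k$).
Every optimal selection uses 5 projects.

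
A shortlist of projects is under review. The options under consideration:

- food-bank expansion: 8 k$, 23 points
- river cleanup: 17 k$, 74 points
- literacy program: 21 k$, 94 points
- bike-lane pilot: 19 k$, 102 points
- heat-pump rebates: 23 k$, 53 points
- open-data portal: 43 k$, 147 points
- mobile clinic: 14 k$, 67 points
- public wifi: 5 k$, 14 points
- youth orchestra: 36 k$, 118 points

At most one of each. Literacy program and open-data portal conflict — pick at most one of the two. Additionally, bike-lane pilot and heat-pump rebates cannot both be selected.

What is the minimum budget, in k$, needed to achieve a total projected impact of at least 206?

Minimise k$ subject to total projected impact ≥ 206.
literacy program + bike-lane pilot + public wifi: 210 projected impact at 45 k$.
Any bundle with less than 45 k$ falls short of 206.

45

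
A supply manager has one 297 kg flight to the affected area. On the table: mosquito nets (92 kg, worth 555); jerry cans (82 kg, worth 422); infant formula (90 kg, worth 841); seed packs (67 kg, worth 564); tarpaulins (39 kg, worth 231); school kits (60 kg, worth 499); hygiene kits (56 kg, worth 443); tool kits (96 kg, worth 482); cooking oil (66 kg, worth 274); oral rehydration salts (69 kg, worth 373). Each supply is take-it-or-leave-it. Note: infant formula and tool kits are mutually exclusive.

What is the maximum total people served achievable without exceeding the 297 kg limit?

By people served per kg: infant formula 9.34, seed packs 8.42, school kits 8.32 lead.
Infant formula + seed packs + school kits + hygiene kits uses 273 of the 297 kg and totals 2347.
Nothing else feasible within 297 kg beats 2347.

2347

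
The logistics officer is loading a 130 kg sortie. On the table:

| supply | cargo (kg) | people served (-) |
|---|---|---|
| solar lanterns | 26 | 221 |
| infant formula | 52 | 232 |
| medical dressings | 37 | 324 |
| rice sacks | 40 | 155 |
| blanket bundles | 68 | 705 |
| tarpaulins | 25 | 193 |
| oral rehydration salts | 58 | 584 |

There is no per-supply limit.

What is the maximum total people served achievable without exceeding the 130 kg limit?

1289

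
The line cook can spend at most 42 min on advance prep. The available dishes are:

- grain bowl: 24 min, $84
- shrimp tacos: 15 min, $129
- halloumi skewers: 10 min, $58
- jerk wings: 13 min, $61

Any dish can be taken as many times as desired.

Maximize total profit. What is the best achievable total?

Best packing: 2×shrimp tacos + halloumi skewers — 40 min, 316 total.

316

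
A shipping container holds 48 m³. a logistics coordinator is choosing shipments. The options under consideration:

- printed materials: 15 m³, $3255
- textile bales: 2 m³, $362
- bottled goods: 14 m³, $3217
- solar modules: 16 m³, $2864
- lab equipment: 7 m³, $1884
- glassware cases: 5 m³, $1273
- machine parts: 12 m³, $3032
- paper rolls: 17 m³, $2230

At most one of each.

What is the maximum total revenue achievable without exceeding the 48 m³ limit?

Density check — lab equipment 269.14, glassware cases 254.60, machine parts 252.67, bottled goods 229.79 are the best per m³.
A density-first pass picks textile bales + bottled goods + lab equipment + glassware cases + machine parts — 9768 at 40 m³.
The 7 m³ tied up in textile bales and glassware cases is better spent on printed materials — total rises to 11388 (48 m³).
Runner-up printed materials + textile bales + bottled goods + glassware cases + machine parts tops out at 11139.

11388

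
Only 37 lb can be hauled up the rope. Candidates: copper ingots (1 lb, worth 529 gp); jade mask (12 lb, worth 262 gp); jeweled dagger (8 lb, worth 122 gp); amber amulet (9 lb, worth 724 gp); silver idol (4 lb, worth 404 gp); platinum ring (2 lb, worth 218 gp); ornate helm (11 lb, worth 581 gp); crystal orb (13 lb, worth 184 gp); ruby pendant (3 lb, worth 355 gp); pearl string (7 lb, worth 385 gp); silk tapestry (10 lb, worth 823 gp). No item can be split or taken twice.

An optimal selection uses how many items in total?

7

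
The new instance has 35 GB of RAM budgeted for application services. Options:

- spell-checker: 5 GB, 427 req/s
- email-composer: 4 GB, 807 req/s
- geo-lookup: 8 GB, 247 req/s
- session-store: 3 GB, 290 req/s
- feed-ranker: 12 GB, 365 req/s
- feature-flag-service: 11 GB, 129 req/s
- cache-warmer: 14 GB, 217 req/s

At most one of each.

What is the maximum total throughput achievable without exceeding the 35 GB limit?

Best packing: spell-checker + email-composer + geo-lookup + session-store + feed-ranker — 32 GB, 2136 total.

2136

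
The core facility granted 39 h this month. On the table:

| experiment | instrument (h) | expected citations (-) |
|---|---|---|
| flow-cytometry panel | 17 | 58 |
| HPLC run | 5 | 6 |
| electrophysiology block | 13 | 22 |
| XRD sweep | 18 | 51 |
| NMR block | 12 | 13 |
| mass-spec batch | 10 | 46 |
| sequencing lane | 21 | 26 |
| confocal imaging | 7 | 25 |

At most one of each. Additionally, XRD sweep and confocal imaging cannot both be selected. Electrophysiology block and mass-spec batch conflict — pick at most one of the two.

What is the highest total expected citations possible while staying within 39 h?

By expected citations per h: mass-spec batch 4.60, confocal imaging 3.57, flow-cytometry panel 3.41 lead.
Flow-cytometry panel + HPLC run + mass-spec batch + confocal imaging uses 39 of the 39 h and totals 135.
Every other selection either busts 39 h or breaks a pairing rule or fails to beat 135.

135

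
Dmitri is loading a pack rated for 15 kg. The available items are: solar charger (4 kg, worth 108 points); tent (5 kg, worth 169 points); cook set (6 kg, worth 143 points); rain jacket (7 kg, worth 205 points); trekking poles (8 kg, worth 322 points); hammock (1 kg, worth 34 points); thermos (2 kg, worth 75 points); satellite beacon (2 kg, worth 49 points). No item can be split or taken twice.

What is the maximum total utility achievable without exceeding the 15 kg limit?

Taking the top-ratio items first gives solar charger + trekking poles + hammock + thermos for 539 (15 kg).
Dropping solar charger and hammock frees 5 kg; slotting in tent (5 kg) lifts the total to 566 at 15 kg.
Runner-up tent + trekking poles + satellite beacon tops out at 540.

566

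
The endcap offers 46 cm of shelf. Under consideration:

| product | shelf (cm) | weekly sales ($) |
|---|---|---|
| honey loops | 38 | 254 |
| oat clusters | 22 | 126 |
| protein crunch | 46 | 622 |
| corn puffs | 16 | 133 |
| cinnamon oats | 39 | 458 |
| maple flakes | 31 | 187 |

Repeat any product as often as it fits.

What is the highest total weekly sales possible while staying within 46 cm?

622

Density check — protein crunch 13.52, cinnamon oats 11.74, corn puffs 8.31 are the best per cm.
Best packing: protein crunch — 46 cm, 622 total.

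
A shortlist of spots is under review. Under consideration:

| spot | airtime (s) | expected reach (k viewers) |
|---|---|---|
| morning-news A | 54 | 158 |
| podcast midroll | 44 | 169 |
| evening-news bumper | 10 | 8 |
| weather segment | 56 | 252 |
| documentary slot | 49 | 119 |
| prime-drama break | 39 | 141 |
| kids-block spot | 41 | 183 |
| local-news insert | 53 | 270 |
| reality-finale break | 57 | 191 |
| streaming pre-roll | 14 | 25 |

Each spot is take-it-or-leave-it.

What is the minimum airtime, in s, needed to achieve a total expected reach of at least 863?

Need the lightest bundle worth ≥ 863.
podcast midroll + weather segment + kids-block spot + local-news insert reaches 874 using 194 s.
Below 194 s the best achievable stays under 863.

194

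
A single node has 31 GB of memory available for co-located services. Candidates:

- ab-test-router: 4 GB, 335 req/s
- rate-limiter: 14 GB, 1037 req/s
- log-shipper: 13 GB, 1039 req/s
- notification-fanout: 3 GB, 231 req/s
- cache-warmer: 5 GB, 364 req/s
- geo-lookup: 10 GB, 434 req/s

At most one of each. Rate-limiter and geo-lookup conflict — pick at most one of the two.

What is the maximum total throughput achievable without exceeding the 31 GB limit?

2411

Greedy by ratio would take ab-test-router + log-shipper + notification-fanout + cache-warmer: 25 GB used, total 1969.
The 8 GB tied up in notification-fanout and cache-warmer is better spent on rate-limiter — total rises to 2411 (31 GB).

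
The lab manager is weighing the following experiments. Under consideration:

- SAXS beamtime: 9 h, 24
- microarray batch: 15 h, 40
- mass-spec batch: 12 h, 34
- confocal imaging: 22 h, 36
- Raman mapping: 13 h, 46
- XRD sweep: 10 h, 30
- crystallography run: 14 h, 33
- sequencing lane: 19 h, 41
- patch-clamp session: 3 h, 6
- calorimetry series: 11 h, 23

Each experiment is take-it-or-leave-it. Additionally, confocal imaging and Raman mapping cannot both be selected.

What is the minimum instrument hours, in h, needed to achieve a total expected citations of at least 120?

40

Minimise h subject to total expected citations ≥ 120.
microarray batch + mass-spec batch + Raman mapping reaches 120 using 40 h.
Any bundle with less than 40 h falls short of 120.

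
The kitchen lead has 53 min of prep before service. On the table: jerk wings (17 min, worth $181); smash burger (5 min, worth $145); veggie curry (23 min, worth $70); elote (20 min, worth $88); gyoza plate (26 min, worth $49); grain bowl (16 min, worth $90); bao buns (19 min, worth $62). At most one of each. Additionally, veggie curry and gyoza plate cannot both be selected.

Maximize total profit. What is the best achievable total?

416

Ranking by ratio (profit/min): smash burger 29.00, jerk wings 10.65, grain bowl 5.62.
The ratio ordering already packs tightly: jerk wings + smash burger + grain bowl, 38 min, 416.
Runner-up jerk wings + smash burger + elote tops out at 414.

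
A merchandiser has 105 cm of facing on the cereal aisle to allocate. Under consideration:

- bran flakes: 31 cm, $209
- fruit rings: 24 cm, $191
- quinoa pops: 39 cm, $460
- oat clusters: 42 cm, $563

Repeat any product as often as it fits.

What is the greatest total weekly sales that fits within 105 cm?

The ratio heuristic lands on 2×oat clusters (1126) but leaves 21 cm idle.
Dropping oat clusters frees 42 cm; slotting in fruit rings + quinoa pops (63 cm) lifts the total to 1214 at 105 cm.
That's the maximum — no swap from here does better than 1214.

1214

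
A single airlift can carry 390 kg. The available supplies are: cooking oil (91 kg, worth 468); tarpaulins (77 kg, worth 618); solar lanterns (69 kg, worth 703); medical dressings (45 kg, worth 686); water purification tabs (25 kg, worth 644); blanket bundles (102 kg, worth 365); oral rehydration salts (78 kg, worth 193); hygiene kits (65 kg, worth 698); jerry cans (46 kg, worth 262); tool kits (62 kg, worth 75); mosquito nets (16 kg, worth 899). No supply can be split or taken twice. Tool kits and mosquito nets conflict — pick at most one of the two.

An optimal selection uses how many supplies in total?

Best achievable people served is 4716.
cooking oil + tarpaulins + solar lanterns + medical dressings + water purification tabs + hygiene kits + mosquito nets hits 4716 at 388 kg.
Every optimal selection uses 7 supplies.

7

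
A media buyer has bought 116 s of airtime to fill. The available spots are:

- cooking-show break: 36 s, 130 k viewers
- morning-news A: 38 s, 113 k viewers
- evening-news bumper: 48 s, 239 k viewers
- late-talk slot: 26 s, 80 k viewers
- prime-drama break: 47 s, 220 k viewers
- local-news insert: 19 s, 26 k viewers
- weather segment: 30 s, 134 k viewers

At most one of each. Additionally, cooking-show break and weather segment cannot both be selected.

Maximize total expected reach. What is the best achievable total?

486

Taking the top-ratio spots first gives evening-news bumper + prime-drama break + local-news insert for 485 (114 s).
Replace prime-drama break and local-news insert with morning-news A + weather segment: the trade gains 1 net, giving 486 at 116 s.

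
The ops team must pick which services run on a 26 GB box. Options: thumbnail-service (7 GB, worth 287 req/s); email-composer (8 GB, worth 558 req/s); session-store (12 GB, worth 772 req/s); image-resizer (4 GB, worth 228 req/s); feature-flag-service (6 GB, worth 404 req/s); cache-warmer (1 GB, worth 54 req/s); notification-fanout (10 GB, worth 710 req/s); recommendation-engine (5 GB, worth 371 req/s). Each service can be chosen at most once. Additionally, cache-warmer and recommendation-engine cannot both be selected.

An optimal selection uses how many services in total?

Best achievable throughput is 1734.
email-composer + session-store + feature-flag-service hits 1734 at 26 GB.
Every optimal selection uses 3 services.

3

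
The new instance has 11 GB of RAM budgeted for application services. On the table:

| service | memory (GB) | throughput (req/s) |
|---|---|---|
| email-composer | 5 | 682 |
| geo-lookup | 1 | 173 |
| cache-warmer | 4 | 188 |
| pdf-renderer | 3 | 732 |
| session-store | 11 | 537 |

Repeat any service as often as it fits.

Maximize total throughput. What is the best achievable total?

2542

By throughput per GB: pdf-renderer 244.00, geo-lookup 173.00, email-composer 136.40 lead.
Taking 2×geo-lookup + 3×pdf-renderer: 11 GB used, 2542 in throughput.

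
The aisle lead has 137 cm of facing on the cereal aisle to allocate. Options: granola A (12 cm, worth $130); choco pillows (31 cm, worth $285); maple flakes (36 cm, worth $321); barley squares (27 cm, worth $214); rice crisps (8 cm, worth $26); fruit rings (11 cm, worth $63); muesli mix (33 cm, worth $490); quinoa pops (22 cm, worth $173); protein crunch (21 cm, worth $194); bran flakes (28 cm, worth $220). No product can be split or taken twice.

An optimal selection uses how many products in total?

5

Best achievable weekly sales is 1420.
granola A + choco pillows + maple flakes + muesli mix + protein crunch hits 1420 at 133 cm.
Any selection reaching 1420 contains exactly 5 products.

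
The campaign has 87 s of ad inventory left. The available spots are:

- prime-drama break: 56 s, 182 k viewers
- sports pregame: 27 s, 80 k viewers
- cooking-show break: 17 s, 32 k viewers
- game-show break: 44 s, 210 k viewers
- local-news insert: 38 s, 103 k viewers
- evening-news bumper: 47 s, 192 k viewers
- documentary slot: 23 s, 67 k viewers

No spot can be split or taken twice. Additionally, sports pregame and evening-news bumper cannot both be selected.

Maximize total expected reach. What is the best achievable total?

313

By expected reach per s: game-show break 4.77, evening-news bumper 4.09, prime-drama break 3.25, sports pregame 2.96 lead.
Filling by ratio: sports pregame + game-show break for 290, with 16 s left unused.
Dropping sports pregame frees 27 s; slotting in local-news insert (38 s) lifts the total to 313 at 82 s.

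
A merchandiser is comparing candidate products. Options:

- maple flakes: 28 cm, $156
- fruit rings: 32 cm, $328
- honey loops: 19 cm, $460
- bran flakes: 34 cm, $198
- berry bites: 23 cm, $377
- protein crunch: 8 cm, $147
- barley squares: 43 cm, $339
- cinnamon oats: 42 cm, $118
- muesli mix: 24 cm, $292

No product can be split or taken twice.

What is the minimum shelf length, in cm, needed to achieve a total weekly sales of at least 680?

Look for the lowest-shelf combination reaching 680.
honey loops + berry bites reaches 837 using 42 cm.
Below 42 cm the best achievable stays under 680.

42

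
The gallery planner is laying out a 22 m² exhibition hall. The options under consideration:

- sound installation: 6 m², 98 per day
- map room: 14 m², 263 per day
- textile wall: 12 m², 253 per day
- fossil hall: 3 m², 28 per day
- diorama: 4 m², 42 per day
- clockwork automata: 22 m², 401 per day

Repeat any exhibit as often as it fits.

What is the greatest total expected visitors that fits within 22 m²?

401

Ranking by ratio (expected visitors/m²): textile wall 21.08, map room 18.79, clockwork automata 18.23, sound installation 16.33.
Greedy by ratio would take sound installation + textile wall + diorama: 22 m² used, total 393.
Dropping sound installation and textile wall and diorama frees 22 m²; slotting in clockwork automata (22 m²) lifts the total to 401 at 22 m².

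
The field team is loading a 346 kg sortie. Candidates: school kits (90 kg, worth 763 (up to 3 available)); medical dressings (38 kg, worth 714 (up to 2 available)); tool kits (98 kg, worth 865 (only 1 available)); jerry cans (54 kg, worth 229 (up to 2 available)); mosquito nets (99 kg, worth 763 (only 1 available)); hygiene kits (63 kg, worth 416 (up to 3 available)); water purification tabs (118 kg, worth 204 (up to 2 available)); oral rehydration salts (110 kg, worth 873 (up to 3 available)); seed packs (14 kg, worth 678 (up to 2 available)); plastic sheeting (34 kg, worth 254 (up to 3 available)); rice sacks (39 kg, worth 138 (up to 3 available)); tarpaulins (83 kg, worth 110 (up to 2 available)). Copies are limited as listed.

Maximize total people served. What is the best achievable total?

4776

Greedy by ratio would take school kits + 2×medical dressings + tool kits + 2×seed packs + plastic sheeting: 326 kg used, total 4666.
The 90 kg tied up in school kits is better spent on oral rehydration salts — total rises to 4776 (346 kg).
No other feasible combination exceeds 4776.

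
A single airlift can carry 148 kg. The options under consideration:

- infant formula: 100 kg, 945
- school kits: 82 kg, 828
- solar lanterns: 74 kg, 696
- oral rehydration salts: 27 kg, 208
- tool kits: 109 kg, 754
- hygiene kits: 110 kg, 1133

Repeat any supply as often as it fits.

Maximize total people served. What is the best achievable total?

1392

The ratio heuristic lands on oral rehydration salts + hygiene kits (1341) but leaves 11 kg idle.
Replace oral rehydration salts and hygiene kits with 2×solar lanterns: the trade gains 51 net, giving 1392 at 148 kg.
Every other selection either busts 148 kg or fails to beat 1392.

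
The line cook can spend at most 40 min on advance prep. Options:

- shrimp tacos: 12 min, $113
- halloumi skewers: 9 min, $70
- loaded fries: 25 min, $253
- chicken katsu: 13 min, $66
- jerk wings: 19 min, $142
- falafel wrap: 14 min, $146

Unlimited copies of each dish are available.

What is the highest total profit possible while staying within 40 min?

405

By profit per min: falafel wrap 10.43, loaded fries 10.12, shrimp tacos 9.42, halloumi skewers 7.78 lead.
Shrimp tacos + 2×falafel wrap uses 40 of the 40 min and totals 405.
No other feasible combination exceeds 405.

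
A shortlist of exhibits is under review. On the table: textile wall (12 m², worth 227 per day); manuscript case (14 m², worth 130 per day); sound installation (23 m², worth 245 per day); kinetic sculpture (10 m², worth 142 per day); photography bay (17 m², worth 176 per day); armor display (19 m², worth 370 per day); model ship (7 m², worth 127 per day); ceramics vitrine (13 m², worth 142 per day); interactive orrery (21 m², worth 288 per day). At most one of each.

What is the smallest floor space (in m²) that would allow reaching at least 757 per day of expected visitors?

Look for the lowest-floor combination reaching 757.
armor display + model ship + interactive orrery reaches 785 using 47 m².
Below 47 m² the best achievable stays under 757.

47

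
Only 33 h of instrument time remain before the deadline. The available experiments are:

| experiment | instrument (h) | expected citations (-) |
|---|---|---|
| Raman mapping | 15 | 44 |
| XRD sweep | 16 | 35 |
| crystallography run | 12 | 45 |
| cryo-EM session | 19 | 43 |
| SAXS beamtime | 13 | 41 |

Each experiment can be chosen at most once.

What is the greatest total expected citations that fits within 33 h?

89

Ranking by ratio (expected citations/h): crystallography run 3.75, SAXS beamtime 3.15, Raman mapping 2.93.
Taking the top-ratio experiments first gives crystallography run + SAXS beamtime for 86 (25 h).
Dropping SAXS beamtime frees 13 h; slotting in Raman mapping (15 h) lifts the total to 89 at 27 h.
Nothing else within 33 h beats 89.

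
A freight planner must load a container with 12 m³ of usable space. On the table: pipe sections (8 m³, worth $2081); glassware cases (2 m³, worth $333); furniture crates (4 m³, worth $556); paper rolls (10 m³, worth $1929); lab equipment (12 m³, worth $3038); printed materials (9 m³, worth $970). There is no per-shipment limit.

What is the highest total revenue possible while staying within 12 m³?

Greedy by ratio would take pipe sections + 2×glassware cases: 12 m³ used, total 2747.
Replace pipe sections and 2×glassware cases with lab equipment: the trade gains 291 net, giving 3038 at 12 m³.

3038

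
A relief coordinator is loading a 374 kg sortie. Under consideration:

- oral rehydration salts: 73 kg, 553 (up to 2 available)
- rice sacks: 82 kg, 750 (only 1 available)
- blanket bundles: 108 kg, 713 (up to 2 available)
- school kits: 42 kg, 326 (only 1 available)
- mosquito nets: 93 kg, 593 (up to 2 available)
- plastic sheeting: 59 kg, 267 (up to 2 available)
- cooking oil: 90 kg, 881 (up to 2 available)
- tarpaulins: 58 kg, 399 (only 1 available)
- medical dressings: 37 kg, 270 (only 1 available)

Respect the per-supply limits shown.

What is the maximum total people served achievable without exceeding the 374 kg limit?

3335

Taking the top-ratio supplies first gives rice sacks + school kits + 2×cooking oil + medical dressings for 3108 (341 kg).
Replace school kits with oral rehydration salts: the trade gains 227 net, giving 3335 at 372 kg.
That's the maximum — no swap from here does better than 3335.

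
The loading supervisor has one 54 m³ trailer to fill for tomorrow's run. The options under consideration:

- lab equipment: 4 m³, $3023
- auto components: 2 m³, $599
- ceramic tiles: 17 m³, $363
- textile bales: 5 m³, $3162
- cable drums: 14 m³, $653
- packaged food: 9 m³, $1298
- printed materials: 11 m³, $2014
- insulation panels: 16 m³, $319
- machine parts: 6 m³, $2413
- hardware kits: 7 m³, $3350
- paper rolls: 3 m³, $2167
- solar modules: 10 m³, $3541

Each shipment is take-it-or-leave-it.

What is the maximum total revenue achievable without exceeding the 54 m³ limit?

20269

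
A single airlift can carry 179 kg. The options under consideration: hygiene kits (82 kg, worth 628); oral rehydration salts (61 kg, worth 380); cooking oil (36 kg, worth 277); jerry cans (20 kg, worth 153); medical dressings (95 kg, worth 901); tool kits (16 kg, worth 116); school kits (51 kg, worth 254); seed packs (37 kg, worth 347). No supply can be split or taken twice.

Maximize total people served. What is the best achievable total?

Taking the top-ratio supplies first gives cooking oil + medical dressings + seed packs for 1525 (168 kg).
Dropping cooking oil and seed packs frees 73 kg; slotting in hygiene kits (82 kg) lifts the total to 1529 at 177 kg.

1529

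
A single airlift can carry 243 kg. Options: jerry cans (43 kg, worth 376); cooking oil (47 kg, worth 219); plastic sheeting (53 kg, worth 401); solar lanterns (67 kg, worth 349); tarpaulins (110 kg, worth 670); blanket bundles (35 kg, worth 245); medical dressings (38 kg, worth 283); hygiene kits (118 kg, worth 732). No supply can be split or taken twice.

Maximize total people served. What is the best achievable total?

Taking the top-ratio supplies first gives jerry cans + plastic sheeting + solar lanterns + blanket bundles + medical dressings for 1654 (236 kg).
Dropping solar lanterns and medical dressings frees 105 kg; slotting in tarpaulins (110 kg) lifts the total to 1692 at 241 kg.

1692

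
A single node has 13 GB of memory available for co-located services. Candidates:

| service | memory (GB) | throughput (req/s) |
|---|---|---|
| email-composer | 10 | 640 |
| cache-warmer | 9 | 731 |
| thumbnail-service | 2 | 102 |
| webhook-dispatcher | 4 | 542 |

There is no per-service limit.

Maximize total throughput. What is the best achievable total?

The ratio ordering already packs tightly: 3×webhook-dispatcher, 12 GB, 1626.
Nothing else within 13 GB beats 1626.

1626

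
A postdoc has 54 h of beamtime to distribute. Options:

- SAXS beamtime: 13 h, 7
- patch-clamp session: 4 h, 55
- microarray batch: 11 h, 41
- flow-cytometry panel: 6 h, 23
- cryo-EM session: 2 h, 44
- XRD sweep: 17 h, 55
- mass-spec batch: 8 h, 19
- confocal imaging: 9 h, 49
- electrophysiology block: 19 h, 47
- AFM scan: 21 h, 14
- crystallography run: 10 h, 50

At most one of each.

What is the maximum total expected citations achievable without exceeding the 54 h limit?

Density check — cryo-EM session 22.00, patch-clamp session 13.75, confocal imaging 5.44, crystallography run 5.00 are the best per h.
Filling by ratio: patch-clamp session + microarray batch + flow-cytometry panel + cryo-EM session + mass-spec batch + confocal imaging + crystallography run for 281, with 4 h left unused.
Replace flow-cytometry panel and mass-spec batch with XRD sweep: the trade gains 13 net, giving 294 at 53 h.
Nothing else within 54 h beats 294.

294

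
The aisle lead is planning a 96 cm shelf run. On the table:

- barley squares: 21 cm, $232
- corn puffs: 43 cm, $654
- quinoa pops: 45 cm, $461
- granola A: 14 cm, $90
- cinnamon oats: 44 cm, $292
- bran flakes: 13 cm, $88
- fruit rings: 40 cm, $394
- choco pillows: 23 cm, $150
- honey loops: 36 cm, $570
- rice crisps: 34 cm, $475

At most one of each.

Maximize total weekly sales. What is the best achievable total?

1314

By weekly sales per cm: honey loops 15.83, corn puffs 15.21, rice crisps 13.97, barley squares 11.05 lead.
The ratio heuristic lands on corn puffs + bran flakes + honey loops (1312) but leaves 4 cm idle.
Dropping bran flakes frees 13 cm; slotting in granola A (14 cm) lifts the total to 1314 at 93 cm.
The closest alternative, corn puffs + bran flakes + honey loops, reaches only 1312.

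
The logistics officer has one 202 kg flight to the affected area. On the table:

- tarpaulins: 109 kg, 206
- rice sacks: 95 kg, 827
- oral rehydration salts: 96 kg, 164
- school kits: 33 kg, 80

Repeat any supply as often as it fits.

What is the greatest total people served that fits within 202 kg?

1654

By people served per kg: rice sacks 8.71, school kits 2.42, tarpaulins 1.89 lead.
Best packing: 2×rice sacks — 190 kg, 1654 total.
The spare 12 kg is too small for any remaining supply, and no exchange beats 1654.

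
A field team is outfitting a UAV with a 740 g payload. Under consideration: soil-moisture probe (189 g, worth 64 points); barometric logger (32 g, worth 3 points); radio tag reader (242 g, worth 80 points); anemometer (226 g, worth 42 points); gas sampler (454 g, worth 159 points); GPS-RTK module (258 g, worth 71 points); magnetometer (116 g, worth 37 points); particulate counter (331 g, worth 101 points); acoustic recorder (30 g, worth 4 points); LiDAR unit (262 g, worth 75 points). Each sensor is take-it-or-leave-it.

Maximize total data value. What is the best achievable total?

243

By data value per g: gas sampler 0.35, soil-moisture probe 0.34, radio tag reader 0.33, magnetometer 0.32 lead.
The ratio heuristic lands on soil-moisture probe + barometric logger + gas sampler + acoustic recorder (230) but leaves 35 g idle.
Replace soil-moisture probe and barometric logger with radio tag reader: the trade gains 13 net, giving 243 at 726 g.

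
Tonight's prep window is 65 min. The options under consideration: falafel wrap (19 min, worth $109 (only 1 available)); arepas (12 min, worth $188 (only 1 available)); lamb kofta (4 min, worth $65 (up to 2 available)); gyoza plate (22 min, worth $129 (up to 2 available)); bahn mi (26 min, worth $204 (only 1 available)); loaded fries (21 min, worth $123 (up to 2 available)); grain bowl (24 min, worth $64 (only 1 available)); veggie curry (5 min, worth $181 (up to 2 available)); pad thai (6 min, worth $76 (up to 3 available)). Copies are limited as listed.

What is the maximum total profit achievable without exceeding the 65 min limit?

Ranking by ratio (profit/min): veggie curry 36.20, lamb kofta 16.25, arepas 15.67.
Taking the top-ratio dishes first gives arepas + 2×lamb kofta + 2×veggie curry + 3×pad thai for 908 (48 min).
The 10 min tied up in lamb kofta and pad thai is better spent on bahn mi — total rises to 971 (64 min).

971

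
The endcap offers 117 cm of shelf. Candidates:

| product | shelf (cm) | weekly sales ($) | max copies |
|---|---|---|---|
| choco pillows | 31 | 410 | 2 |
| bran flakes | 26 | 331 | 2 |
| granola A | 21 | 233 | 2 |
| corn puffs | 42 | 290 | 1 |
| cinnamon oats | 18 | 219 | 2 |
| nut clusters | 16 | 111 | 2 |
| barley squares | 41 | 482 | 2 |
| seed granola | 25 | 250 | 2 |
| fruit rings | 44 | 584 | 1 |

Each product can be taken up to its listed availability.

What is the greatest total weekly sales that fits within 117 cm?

The ratio heuristic lands on 2×choco pillows + fruit rings (1404) but leaves 11 cm idle.
The 44 cm tied up in fruit rings is better spent on 2×bran flakes — total rises to 1482 (114 cm).
Every other selection either busts 117 cm or exceeds an availability limit or fails to beat 1482.

1482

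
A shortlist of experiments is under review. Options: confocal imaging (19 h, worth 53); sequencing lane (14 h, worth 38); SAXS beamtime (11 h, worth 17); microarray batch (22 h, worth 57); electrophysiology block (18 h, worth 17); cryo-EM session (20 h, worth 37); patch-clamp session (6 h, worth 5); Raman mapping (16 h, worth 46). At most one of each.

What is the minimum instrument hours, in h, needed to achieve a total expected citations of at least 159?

63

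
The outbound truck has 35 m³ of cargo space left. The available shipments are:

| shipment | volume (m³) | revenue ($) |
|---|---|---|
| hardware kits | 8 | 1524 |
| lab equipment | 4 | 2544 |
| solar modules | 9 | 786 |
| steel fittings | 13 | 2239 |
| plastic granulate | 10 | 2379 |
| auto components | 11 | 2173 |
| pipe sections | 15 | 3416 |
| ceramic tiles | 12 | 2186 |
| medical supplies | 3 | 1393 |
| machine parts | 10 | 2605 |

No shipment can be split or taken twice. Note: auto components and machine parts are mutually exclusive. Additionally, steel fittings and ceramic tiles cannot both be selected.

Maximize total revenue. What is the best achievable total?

Hardware kits + lab equipment + plastic granulate + medical supplies + machine parts uses 35 of the 35 m³ and totals 10445.
Runner-up lab equipment + pipe sections + medical supplies + machine parts tops out at 9958.

10445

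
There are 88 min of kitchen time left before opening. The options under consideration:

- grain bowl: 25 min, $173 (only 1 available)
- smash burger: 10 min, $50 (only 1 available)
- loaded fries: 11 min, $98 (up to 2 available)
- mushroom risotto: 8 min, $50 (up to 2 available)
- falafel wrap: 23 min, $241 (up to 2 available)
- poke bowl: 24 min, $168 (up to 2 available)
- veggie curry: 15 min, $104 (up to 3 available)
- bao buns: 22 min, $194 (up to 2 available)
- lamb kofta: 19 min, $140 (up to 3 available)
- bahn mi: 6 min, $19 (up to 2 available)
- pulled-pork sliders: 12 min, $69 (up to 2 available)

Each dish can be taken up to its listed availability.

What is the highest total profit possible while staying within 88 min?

A density-first pass picks 2×loaded fries + 2×falafel wrap + lamb kofta — 818 at 87 min.
The 30 min tied up in loaded fries and lamb kofta is better spent on mushroom risotto + bao buns — total rises to 824 (87 min).
The spare 1 min is too small for any remaining dish, and no exchange beats 824.

824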